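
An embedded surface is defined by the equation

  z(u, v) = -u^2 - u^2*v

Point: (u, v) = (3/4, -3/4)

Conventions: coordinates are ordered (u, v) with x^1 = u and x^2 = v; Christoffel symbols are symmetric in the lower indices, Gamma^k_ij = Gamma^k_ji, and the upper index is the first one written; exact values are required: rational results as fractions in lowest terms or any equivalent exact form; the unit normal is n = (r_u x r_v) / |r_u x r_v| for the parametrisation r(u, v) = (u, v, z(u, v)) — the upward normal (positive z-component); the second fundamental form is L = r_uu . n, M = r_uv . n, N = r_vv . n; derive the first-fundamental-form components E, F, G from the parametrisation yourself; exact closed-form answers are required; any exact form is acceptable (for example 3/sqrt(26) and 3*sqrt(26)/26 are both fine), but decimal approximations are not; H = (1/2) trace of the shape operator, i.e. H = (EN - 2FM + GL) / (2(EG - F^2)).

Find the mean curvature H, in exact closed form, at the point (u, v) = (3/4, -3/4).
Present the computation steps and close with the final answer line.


z_u = -3/8, z_v = -9/16, z_uu = -1/2, z_uv = -3/2, z_vv = 0
E = 73/64, F = 27/128, G = 337/256; answer radicand W^2 = 373/256
unnormalised second-form numerators: l = -1/2, m = -3/2, n = 0; L = l/sqrt(373/256), and similarly M = m/sqrt(W^2), N = n/sqrt(W^2)
H = (E*n - 2*F*m + G*l) / (2*(EG - F^2)*sqrt(W^2)); E*n - 2*F*m + G*l = -13/512, EG - F^2 = 373/256, so H = (-13/1492)/sqrt(373/256)

Answer: H = -52*sqrt(373)/139129


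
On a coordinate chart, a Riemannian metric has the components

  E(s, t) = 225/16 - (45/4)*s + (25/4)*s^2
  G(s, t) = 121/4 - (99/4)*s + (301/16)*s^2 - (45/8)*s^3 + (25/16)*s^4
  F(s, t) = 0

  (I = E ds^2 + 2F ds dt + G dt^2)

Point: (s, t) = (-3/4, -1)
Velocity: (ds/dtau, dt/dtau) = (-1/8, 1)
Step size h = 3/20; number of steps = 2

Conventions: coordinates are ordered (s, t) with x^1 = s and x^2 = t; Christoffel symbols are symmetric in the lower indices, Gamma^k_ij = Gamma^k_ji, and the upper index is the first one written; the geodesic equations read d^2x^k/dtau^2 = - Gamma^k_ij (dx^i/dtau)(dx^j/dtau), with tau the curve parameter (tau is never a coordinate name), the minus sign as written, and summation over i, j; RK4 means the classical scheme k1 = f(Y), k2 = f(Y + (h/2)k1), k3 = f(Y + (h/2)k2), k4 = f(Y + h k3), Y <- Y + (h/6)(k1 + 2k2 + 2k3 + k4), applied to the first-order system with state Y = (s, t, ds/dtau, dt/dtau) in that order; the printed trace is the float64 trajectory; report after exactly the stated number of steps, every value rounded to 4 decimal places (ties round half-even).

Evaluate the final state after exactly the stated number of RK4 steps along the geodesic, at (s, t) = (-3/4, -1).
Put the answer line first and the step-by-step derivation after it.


Answer: s = -0.8405, t = -0.7112, ds/dtau = -0.4653, dt/dtau = 0.9094

f(Y) = (ds/dtau, dt/dtau, -Gamma^s_ij Y'^i Y'^j, -Gamma^t_ij Y'^i Y'^j) with the Gammas evaluated at the stage position; h = 0.150000; intermediate values shown to 6 dp
step 0: s = -0.7500, t = -1.0000, ds/dtau = -0.1250, dt/dtau = 1.0000
step 1:
  k1: at (s, t) = (-0.750000, -1.000000), (ds/dtau, dt/dtau) = (-0.125000, 1.000000); Gamma_sss = -0.396396, Gamma_sst = 0.000000, Gamma_stt = 1.251126, Gamma_tss = 0.000000, Gamma_tst = -0.522772, Gamma_ttt = 0.000000; k1 = (-0.125000, 1.000000, -1.244932, -0.130693)
  k2: at (s, t) = (-0.759375, -0.925000), (ds/dtau, dt/dtau) = (-0.218370, 0.990198); Gamma_sss = -0.395699, Gamma_sst = 0.000000, Gamma_stt = 1.255064, Gamma_tss = 0.000000, Gamma_tst = -0.523171, Gamma_ttt = 0.000000; k2 = (-0.218370, 0.990198, -1.211711, -0.226250)
  k3: at (s, t) = (-0.766378, -0.925735), (ds/dtau, dt/dtau) = (-0.215878, 0.983031); Gamma_sss = -0.395175, Gamma_sst = 0.000000, Gamma_stt = 1.258001, Gamma_tss = 0.000000, Gamma_tst = -0.523457, Gamma_ttt = 0.000000; k3 = (-0.215878, 0.983031, -1.197254, -0.222171)
  k4: at (s, t) = (-0.782382, -0.852545), (ds/dtau, dt/dtau) = (-0.304588, 0.966674); Gamma_sss = -0.393963, Gamma_sst = 0.000000, Gamma_stt = 1.264701, Gamma_tss = 0.000000, Gamma_tst = -0.524073, Gamma_ttt = 0.000000; k4 = (-0.304588, 0.966674, -1.145262, -0.308614)
  Y <- Y + (h/6)(k1 + 2k2 + 2k3 + k4): s = -0.7825, t = -0.8522, ds/dtau = -0.3052, dt/dtau = 0.9666
step 2:
  k1: at (s, t) = (-0.782452, -0.852172), (ds/dtau, dt/dtau) = (-0.305203, 0.966596); Gamma_sss = -0.393957, Gamma_sst = 0.000000, Gamma_stt = 1.264730, Gamma_tss = 0.000000, Gamma_tst = -0.524076, Gamma_ttt = 0.000000; k1 = (-0.305203, 0.966596, -1.144951, -0.309213)
  k2: at (s, t) = (-0.805342, -0.779677), (ds/dtau, dt/dtau) = (-0.391074, 0.943405); Gamma_sss = -0.392196, Gamma_sst = 0.000000, Gamma_stt = 1.274282, Gamma_tss = 0.000000, Gamma_tst = -0.524867, Gamma_ttt = 0.000000; k2 = (-0.391074, 0.943405, -1.074146, -0.387290)
  k3: at (s, t) = (-0.811783, -0.781416), (ds/dtau, dt/dtau) = (-0.385764, 0.937549); Gamma_sss = -0.391694, Gamma_sst = 0.000000, Gamma_stt = 1.276963, Gamma_tss = 0.000000, Gamma_tst = -0.525071, Gamma_ttt = 0.000000; k3 = (-0.385764, 0.937549, -1.064160, -0.379808)
  k4: at (s, t) = (-0.840317, -0.711539), (ds/dtau, dt/dtau) = (-0.464827, 0.909625); Gamma_sss = -0.389446, Gamma_sst = 0.000000, Gamma_stt = 1.288812, Gamma_tss = 0.000000, Gamma_tst = -0.525879, Gamma_ttt = 0.000000; k4 = (-0.464827, 0.909625, -0.982241, -0.444702)
  Y <- Y + (h/6)(k1 + 2k2 + 2k3 + k4): s = -0.8405, t = -0.7112, ds/dtau = -0.4653, dt/dtau = 0.9094


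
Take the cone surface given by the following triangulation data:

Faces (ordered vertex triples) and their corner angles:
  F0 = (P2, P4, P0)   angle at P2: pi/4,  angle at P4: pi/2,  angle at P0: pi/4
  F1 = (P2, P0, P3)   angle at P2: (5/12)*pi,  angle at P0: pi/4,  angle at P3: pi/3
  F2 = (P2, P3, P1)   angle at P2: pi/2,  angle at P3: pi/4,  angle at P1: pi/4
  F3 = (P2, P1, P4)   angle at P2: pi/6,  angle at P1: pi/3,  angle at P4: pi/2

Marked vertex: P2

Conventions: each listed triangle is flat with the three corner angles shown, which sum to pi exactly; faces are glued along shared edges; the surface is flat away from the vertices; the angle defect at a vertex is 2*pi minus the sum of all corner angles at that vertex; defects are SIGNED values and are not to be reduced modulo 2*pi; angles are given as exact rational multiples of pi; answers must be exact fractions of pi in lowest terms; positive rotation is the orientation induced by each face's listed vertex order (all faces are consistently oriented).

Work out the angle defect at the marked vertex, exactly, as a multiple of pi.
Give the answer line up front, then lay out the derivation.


Answer: defect(P2) = (2/3)*pi

Sum of corner angles at P2: (4/3)*pi
defect = 2*pi - (4/3)*pi


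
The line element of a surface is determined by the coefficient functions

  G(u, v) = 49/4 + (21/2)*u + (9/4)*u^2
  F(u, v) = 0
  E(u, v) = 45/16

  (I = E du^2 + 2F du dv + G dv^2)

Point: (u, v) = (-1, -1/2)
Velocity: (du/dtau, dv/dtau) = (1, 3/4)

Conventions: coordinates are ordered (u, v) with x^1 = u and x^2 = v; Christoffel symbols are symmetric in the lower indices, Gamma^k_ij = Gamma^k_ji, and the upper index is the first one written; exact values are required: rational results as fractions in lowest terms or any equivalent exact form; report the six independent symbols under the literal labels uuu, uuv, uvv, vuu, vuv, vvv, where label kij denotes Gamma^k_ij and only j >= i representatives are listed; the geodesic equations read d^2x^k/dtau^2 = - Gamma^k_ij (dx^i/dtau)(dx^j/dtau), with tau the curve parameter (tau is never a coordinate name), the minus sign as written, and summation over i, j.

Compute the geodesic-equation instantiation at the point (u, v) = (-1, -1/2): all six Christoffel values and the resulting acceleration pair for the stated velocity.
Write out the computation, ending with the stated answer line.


E = 45/16, F = 0, G = 4 at the point
E_u = 0, E_v = 0, F_u = 0, F_v = 0, G_u = 6, G_v = 0
EG - F^2 = 45/4;  g^inv = (4/45) * [[4, 0], [0, 45/16]]
first-kind symbols [ij,l] = (1/2)(d_i g_jl + d_j g_il - d_l g_ij): [uu,u] = E_u/2 = 0, [uu,v] = F_u - E_v/2 = 0, [uv,u] = E_v/2 = 0, [uv,v] = G_u/2 = 3, [vv,u] = F_v - G_u/2 = -3, [vv,v] = G_v/2 = 0
Gamma^u_ij = (G*[ij,u] - F*[ij,v])/(EG - F^2), Gamma^v_ij = (E*[ij,v] - F*[ij,u])/(EG - F^2)
Gamma_uuu = 0, Gamma_uuv = 0, Gamma_uvv = -16/15, Gamma_vuu = 0, Gamma_vuv = 3/4, Gamma_vvv = 0
d^2u/dtau^2 = -(Gamma_uuu*(1)^2 + 2*Gamma_uuv*(1)*(3/4) + Gamma_uvv*(3/4)^2) = 3/5
d^2v/dtau^2 = -(Gamma_vuu*(1)^2 + 2*Gamma_vuv*(1)*(3/4) + Gamma_vvv*(3/4)^2) = -9/8

Answer: Gamma_uuu = 0, Gamma_uuv = 0, Gamma_uvv = -16/15, Gamma_vuu = 0, Gamma_vuv = 3/4, Gamma_vvv = 0; accelerations (d^2u/dtau^2, d^2v/dtau^2) = (3/5, -9/8)


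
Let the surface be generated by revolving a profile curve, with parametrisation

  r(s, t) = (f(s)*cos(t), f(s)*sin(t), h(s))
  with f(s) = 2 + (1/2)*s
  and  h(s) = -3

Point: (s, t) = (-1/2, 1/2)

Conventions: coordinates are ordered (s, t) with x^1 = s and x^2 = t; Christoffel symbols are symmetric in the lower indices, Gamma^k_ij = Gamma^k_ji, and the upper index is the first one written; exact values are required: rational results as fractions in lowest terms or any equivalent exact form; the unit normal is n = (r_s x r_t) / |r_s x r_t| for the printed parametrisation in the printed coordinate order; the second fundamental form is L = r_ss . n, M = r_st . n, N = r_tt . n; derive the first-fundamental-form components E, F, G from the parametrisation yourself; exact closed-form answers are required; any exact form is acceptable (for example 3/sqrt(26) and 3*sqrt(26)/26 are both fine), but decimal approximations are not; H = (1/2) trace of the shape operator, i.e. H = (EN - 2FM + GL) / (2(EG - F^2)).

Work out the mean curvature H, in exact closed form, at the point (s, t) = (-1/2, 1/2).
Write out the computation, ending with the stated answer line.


f = 7/4, f' = 1/2, f'' = 0, h' = 0, h'' = 0
E = 1/4, F = 0, G = 49/16; answer radicand W^2 = 1/4
unnormalised second-form numerators: l = 0, m = 0, n = 0; L = l/sqrt(1/4), and similarly M = m/sqrt(W^2), N = n/sqrt(W^2)
H = (E*n - 2*F*m + G*l) / (2*(EG - F^2)*sqrt(W^2)); E*n - 2*F*m + G*l = 0, EG - F^2 = 49/64, so H = (0)/sqrt(1/4)

Answer: H = 0


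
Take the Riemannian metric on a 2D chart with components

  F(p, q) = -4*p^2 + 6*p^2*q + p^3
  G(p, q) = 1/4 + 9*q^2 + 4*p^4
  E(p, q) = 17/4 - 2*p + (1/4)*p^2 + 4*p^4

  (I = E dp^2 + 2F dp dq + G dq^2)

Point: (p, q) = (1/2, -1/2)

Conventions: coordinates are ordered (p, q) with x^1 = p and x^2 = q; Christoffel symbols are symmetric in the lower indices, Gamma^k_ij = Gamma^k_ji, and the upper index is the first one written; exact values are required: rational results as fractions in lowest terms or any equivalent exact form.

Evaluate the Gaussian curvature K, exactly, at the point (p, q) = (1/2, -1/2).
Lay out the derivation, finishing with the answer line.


E = 57/16, F = -13/8, G = 11/4, EG - F^2 = 229/32 at the point
E_p = 1/4, E_q = 0, F_p = -25/4, F_q = 3/2, G_p = 2, G_q = -9
E_qq = 0, F_pq = 6, G_pp = 12
Using the Brioschi determinant formula for K from the metric derivatives:
M1 = [[-E_qq/2 + F_pq - G_pp/2, E_p/2, F_p - E_q/2], [F_q - G_p/2, E, F], [G_q/2, F, G]] = [[0, 1/8, -25/4], [1/2, 57/16, -13/8], [-9/2, -13/8, 11/4]]; det M1 = -755/8
M2 = [[0, E_q/2, G_p/2], [E_q/2, E, F], [G_p/2, F, G]] = [[0, 0, 1], [0, 57/16, -13/8], [1, -13/8, 11/4]]; det M2 = -57/16
det M1 - det M2 = -1453/16; K = -1453/16 / (229/32)^2 = -92992/52441

Answer: K = -92992/52441


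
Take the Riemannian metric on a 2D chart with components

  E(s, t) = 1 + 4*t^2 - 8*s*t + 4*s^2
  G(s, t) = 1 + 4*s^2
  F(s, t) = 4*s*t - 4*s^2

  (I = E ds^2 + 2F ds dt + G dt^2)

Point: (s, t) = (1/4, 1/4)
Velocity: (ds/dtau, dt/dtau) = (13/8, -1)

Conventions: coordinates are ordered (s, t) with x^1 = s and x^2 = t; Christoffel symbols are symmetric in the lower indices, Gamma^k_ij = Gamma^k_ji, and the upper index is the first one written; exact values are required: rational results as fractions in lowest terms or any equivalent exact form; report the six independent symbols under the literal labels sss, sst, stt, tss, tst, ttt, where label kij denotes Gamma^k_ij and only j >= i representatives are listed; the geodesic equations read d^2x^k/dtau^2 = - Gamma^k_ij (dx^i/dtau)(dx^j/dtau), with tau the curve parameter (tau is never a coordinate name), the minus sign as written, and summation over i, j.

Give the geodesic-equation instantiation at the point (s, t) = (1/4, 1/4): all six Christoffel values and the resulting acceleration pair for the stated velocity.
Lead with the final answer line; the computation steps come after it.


Answer: Gamma_sss = 0, Gamma_sst = 0, Gamma_stt = 0, Gamma_tss = -4/5, Gamma_tst = 4/5, Gamma_ttt = 0; accelerations (d^2s/dtau^2, d^2t/dtau^2) = (0, 377/80)

E = 1, F = 0, G = 5/4 at the point
E_s = 0, E_t = 0, F_s = -1, F_t = 1, G_s = 2, G_t = 0
EG - F^2 = 5/4;  g^inv = (4/5) * [[5/4, 0], [0, 1]]
first-kind symbols [ij,l] = (1/2)(d_i g_jl + d_j g_il - d_l g_ij): [ss,s] = E_s/2 = 0, [ss,t] = F_s - E_t/2 = -1, [st,s] = E_t/2 = 0, [st,t] = G_s/2 = 1, [tt,s] = F_t - G_s/2 = 0, [tt,t] = G_t/2 = 0
Gamma^s_ij = (G*[ij,s] - F*[ij,t])/(EG - F^2), Gamma^t_ij = (E*[ij,t] - F*[ij,s])/(EG - F^2)
Gamma_sss = 0, Gamma_sst = 0, Gamma_stt = 0, Gamma_tss = -4/5, Gamma_tst = 4/5, Gamma_ttt = 0
d^2s/dtau^2 = -(Gamma_sss*(13/8)^2 + 2*Gamma_sst*(13/8)*(-1) + Gamma_stt*(-1)^2) = 0
d^2t/dtau^2 = -(Gamma_tss*(13/8)^2 + 2*Gamma_tst*(13/8)*(-1) + Gamma_ttt*(-1)^2) = 377/80


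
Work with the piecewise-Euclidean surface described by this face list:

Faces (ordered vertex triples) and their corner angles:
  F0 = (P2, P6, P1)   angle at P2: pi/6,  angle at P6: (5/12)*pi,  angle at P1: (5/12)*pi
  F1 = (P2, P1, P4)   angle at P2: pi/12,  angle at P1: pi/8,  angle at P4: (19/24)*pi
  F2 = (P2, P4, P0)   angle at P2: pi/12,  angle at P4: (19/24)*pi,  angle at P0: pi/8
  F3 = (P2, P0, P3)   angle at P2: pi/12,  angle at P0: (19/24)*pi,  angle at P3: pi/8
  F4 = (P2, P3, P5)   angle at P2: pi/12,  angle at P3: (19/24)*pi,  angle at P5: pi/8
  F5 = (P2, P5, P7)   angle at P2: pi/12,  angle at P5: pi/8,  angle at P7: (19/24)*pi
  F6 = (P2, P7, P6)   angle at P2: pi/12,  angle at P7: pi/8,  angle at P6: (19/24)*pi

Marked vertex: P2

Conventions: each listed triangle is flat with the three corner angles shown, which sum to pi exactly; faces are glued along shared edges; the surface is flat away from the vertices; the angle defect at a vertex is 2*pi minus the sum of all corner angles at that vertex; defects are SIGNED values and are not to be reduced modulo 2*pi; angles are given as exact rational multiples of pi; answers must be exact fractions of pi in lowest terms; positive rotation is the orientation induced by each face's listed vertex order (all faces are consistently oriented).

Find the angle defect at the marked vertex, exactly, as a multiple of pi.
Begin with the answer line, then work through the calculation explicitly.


Answer: defect(P2) = (4/3)*pi

Sum of corner angles at P2: (2/3)*pi
defect = 2*pi - (2/3)*pi


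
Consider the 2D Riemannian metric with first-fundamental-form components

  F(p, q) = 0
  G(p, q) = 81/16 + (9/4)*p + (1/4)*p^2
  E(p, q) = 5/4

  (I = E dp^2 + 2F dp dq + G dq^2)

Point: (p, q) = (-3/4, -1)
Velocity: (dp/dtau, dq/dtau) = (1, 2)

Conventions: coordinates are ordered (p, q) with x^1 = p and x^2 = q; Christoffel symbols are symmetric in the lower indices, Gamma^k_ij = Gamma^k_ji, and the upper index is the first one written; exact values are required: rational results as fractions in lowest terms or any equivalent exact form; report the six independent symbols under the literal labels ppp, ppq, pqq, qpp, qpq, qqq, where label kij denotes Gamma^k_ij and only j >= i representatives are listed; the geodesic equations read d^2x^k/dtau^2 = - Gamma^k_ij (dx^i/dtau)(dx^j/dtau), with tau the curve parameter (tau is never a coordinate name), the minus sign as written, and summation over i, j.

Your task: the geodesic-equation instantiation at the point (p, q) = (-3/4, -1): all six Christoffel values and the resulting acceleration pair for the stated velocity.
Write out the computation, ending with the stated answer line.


E = 5/4, F = 0, G = 225/64 at the point
E_p = 0, E_q = 0, F_p = 0, F_q = 0, G_p = 15/8, G_q = 0
EG - F^2 = 1125/256;  g^inv = (256/1125) * [[225/64, 0], [0, 5/4]]
first-kind symbols [ij,l] = (1/2)(d_i g_jl + d_j g_il - d_l g_ij): [pp,p] = E_p/2 = 0, [pp,q] = F_p - E_q/2 = 0, [pq,p] = E_q/2 = 0, [pq,q] = G_p/2 = 15/16, [qq,p] = F_q - G_p/2 = -15/16, [qq,q] = G_q/2 = 0
Gamma^p_ij = (G*[ij,p] - F*[ij,q])/(EG - F^2), Gamma^q_ij = (E*[ij,q] - F*[ij,p])/(EG - F^2)
Gamma_ppp = 0, Gamma_ppq = 0, Gamma_pqq = -3/4, Gamma_qpp = 0, Gamma_qpq = 4/15, Gamma_qqq = 0
d^2p/dtau^2 = -(Gamma_ppp*(1)^2 + 2*Gamma_ppq*(1)*(2) + Gamma_pqq*(2)^2) = 3
d^2q/dtau^2 = -(Gamma_qpp*(1)^2 + 2*Gamma_qpq*(1)*(2) + Gamma_qqq*(2)^2) = -16/15

Answer: Gamma_ppp = 0, Gamma_ppq = 0, Gamma_pqq = -3/4, Gamma_qpp = 0, Gamma_qpq = 4/15, Gamma_qqq = 0; accelerations (d^2p/dtau^2, d^2q/dtau^2) = (3, -16/15)


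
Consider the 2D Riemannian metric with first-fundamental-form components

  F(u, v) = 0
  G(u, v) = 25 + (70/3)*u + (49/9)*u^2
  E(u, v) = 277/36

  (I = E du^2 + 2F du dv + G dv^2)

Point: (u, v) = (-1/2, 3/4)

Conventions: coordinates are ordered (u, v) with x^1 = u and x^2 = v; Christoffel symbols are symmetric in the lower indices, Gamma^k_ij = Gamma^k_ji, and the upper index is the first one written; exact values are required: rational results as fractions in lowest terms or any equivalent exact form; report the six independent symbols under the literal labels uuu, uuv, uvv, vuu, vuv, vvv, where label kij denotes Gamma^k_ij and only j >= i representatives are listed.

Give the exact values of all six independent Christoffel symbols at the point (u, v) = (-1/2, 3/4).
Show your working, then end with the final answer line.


E = 277/36, F = 0, G = 529/36 at the point
E_u = 0, E_v = 0, F_u = 0, F_v = 0, G_u = 161/9, G_v = 0
EG - F^2 = 146533/1296;  g^inv = (1296/146533) * [[529/36, 0], [0, 277/36]]
first-kind symbols [ij,l] = (1/2)(d_i g_jl + d_j g_il - d_l g_ij): [uu,u] = E_u/2 = 0, [uu,v] = F_u - E_v/2 = 0, [uv,u] = E_v/2 = 0, [uv,v] = G_u/2 = 161/18, [vv,u] = F_v - G_u/2 = -161/18, [vv,v] = G_v/2 = 0
Gamma^u_ij = (G*[ij,u] - F*[ij,v])/(EG - F^2), Gamma^v_ij = (E*[ij,v] - F*[ij,u])/(EG - F^2)

Answer: Gamma_uuu = 0, Gamma_uuv = 0, Gamma_uvv = -322/277, Gamma_vuu = 0, Gamma_vuv = 14/23, Gamma_vvv = 0


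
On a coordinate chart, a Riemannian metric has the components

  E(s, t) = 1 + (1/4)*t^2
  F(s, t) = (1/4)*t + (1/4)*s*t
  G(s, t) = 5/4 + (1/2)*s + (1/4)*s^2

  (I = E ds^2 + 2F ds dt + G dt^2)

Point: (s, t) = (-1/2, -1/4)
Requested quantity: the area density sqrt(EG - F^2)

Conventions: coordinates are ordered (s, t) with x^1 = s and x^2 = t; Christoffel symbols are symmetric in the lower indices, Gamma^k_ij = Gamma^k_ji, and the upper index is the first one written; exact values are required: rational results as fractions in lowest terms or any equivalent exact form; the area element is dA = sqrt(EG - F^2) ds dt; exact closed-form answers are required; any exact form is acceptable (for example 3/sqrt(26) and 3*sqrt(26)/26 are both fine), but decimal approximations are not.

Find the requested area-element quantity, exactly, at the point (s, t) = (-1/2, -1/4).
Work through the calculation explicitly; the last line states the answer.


E = 65/64, F = -1/32, G = 17/16; EG - F^2 = 69/64

Answer: sqrt(EG - F^2) = sqrt(69)/8


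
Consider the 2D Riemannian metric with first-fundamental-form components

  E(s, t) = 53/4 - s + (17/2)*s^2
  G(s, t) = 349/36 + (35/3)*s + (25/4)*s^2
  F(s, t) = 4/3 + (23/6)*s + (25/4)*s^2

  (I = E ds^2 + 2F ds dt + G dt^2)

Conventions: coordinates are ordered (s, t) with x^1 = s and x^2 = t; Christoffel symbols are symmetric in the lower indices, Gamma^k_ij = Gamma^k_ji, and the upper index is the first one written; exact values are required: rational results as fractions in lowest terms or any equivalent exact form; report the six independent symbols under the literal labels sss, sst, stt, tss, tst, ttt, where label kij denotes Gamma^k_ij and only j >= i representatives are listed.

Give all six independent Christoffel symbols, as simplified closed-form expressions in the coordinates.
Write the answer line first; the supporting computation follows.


Answer: Gamma_sss = (-3600*s^3 + 3480*s^2 + 6510*s - 1434)/(2025*s^4 + 6480*s^3 + 17595*s^2 + 19392*s + 18241), Gamma_sst = (-5625*s^3 - 8700*s^2 - 4420*s - 1120)/(2025*s^4 + 6480*s^3 + 17595*s^2 + 19392*s + 18241), Gamma_stt = (-16875*s^3 - 47250*s^2 - 55575*s - 24430)/(6075*s^4 + 19440*s^3 + 52785*s^2 + 58176*s + 54723), Gamma_tss = (7650*s^3 - 1350*s^2 + 21942*s + 7410)/(2025*s^4 + 6480*s^3 + 17595*s^2 + 19392*s + 18241), Gamma_tst = (7650*s^3 + 6240*s^2 + 11085*s + 11130)/(2025*s^4 + 6480*s^3 + 17595*s^2 + 19392*s + 18241), Gamma_ttt = (5625*s^3 + 8700*s^2 + 4420*s + 1120)/(2025*s^4 + 6480*s^3 + 17595*s^2 + 19392*s + 18241)

E = 53/4 - s + (17/2)*s^2; F = 4/3 + (23/6)*s + (25/4)*s^2; G = 349/36 + (35/3)*s + (25/4)*s^2
Gamma^k_ij = (1/2) g^{kl} (d_i g_jl + d_j g_il - d_l g_ij), with g^inv = (1/(EG-F^2)) [[G, -F], [-F, E]]
first partials: E_s = -1 + 17*s, E_t = 0, F_s = 23/6 + (25/2)*s, F_t = 0, G_s = 35/3 + (25/2)*s, G_t = 0
D = EG - F^2 = 18241/144 + (404/3)*s + (1955/16)*s^2 + 45*s^3 + (225/16)*s^4
expanded: Gamma^s_ss = (G E_s - 2F F_s + F E_t)/(2D), Gamma^s_st = (G E_t - F G_s)/(2D), Gamma^s_tt = (2G F_t - G G_s - F G_t)/(2D), Gamma^t_ss = (2E F_s - E E_t - F E_s)/(2D), Gamma^t_st = (E G_s - F E_t)/(2D), Gamma^t_tt = (E G_t - 2F F_t + F G_s)/(2D); substitute and cancel common factors


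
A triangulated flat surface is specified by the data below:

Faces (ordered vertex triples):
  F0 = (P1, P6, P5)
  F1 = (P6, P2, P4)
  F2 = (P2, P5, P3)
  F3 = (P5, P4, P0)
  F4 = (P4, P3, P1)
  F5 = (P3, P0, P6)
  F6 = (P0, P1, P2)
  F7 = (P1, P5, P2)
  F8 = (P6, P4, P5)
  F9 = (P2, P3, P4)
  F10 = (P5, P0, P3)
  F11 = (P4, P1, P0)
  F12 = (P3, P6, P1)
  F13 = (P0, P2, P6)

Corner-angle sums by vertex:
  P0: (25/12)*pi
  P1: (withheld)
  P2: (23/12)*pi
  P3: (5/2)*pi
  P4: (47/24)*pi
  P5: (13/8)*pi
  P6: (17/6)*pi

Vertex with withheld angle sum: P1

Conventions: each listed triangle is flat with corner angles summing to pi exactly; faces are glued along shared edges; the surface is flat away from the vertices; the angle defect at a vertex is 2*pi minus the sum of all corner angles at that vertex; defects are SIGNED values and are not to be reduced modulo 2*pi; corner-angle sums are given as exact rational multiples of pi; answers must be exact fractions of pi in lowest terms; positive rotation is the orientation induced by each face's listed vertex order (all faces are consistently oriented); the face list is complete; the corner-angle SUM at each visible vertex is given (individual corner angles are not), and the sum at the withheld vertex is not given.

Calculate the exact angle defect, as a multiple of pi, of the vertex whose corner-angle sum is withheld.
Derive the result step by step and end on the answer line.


V = 7, E = 21, F = 14; chi = V - E + F = 0
Gauss-Bonnet: total defect = 2*pi*chi = 0; visible defects sum to (-11/12)*pi

Answer: defect(P1) = (11/12)*pi


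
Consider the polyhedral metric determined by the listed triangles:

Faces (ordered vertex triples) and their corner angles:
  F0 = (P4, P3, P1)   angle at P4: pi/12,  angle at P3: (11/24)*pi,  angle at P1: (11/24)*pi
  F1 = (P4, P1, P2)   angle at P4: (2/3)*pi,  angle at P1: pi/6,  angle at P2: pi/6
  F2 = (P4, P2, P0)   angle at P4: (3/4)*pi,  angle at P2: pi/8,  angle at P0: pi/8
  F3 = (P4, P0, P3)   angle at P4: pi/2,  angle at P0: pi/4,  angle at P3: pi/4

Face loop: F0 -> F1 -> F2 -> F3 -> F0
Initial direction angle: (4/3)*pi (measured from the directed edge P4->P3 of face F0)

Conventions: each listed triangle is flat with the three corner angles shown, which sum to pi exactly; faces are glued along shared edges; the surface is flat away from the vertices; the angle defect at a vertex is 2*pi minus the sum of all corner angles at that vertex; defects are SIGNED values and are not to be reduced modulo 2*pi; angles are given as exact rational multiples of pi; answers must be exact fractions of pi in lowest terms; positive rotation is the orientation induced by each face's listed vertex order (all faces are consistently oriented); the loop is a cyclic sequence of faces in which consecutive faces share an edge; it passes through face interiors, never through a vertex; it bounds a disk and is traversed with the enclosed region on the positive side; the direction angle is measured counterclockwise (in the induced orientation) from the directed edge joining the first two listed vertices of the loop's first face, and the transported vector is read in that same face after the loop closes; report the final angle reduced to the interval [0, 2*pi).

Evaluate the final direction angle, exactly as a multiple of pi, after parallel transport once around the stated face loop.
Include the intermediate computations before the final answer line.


enclosed vertex P4: corner angles sum to 2*pi, defect = 2*pi - 2*pi = 0
summing the enclosed defects onto the initial angle, mod 2*pi in the induced orientation:
final angle = (4/3)*pi + 0 = (4/3)*pi (mod 2*pi)

Answer: final direction angle = (4/3)*pi


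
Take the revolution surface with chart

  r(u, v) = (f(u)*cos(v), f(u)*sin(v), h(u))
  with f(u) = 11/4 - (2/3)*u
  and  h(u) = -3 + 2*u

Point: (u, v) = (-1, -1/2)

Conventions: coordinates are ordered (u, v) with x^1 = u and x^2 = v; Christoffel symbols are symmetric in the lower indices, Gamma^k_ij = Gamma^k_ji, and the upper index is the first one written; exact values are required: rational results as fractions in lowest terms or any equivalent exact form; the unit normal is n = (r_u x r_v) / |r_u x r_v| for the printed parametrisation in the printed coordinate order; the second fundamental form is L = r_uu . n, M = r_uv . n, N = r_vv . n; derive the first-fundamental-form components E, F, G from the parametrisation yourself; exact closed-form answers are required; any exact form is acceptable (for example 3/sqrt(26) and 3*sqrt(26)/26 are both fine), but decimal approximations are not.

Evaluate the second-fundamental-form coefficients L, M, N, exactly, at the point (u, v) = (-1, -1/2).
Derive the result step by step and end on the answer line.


f = 41/12, f' = -2/3, f'' = 0, h' = 2, h'' = 0
E = 40/9, F = 0, G = 1681/144; answer radicand W^2 = 40/9
unnormalised second-form numerators: l = 0, m = 0, n = 41/6; L = l/sqrt(40/9), and similarly M = m/sqrt(W^2), N = n/sqrt(W^2)

Answer: L = 0, M = 0, N = 41*sqrt(10)/40


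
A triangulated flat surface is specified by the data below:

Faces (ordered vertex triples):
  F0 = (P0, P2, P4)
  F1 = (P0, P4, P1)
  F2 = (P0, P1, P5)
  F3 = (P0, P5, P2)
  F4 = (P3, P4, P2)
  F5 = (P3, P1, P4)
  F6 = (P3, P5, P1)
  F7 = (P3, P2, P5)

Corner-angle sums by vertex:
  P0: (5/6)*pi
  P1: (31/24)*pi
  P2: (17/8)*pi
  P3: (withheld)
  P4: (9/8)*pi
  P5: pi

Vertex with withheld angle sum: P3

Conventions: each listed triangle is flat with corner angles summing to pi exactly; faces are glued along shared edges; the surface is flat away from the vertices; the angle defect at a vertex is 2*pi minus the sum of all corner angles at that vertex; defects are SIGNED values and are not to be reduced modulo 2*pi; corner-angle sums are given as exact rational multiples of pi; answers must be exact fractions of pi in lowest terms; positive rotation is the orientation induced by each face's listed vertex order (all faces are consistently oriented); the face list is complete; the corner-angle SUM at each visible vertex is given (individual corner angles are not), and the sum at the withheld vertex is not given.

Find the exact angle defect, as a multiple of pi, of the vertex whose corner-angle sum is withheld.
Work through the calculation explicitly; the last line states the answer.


V = 6, E = 12, F = 8; chi = V - E + F = 2
Gauss-Bonnet: total defect = 2*pi*chi = 4*pi; visible defects sum to (29/8)*pi

Answer: defect(P3) = (3/8)*pi


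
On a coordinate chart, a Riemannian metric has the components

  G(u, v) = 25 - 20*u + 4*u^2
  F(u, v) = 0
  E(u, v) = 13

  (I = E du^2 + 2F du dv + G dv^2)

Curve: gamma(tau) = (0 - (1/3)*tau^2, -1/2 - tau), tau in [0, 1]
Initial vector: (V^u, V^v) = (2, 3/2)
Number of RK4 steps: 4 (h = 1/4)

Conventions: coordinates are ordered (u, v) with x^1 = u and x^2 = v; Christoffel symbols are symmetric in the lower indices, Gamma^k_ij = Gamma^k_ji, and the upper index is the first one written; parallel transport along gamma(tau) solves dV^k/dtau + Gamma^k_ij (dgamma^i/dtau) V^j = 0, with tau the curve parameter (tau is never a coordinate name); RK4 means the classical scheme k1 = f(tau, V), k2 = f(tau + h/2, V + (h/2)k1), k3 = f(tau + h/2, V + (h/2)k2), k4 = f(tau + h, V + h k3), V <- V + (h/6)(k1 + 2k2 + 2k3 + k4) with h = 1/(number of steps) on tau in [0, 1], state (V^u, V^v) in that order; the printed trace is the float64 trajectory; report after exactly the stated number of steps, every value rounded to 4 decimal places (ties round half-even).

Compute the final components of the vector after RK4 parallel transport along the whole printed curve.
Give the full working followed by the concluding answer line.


gamma'(tau) = (-(2/3)*tau, -1); f(tau, V)^k = -Gamma^k_ij(gamma(tau)) gamma'^i(tau) V^j; h = 1/4; intermediate values shown to 6 dp
curve data and Christoffel symbols at the stage parameters:
  tau = 0.000000: gamma = (0.000000, -0.500000), gamma' = (0.000000, -1.000000); Gamma_uuu = 0.000000, Gamma_uuv = 0.000000, Gamma_uvv = 0.769231, Gamma_vuu = 0.000000, Gamma_vuv = -0.400000, Gamma_vvv = 0.000000
  tau = 0.125000: gamma = (-0.005208, -0.625000), gamma' = (-0.083333, -1.000000); Gamma_uuu = 0.000000, Gamma_uuv = 0.000000, Gamma_uvv = 0.770833, Gamma_vuu = 0.000000, Gamma_vuv = -0.399168, Gamma_vvv = 0.000000
  tau = 0.250000: gamma = (-0.020833, -0.750000), gamma' = (-0.166667, -1.000000); Gamma_uuu = 0.000000, Gamma_uuv = 0.000000, Gamma_uvv = 0.775641, Gamma_vuu = 0.000000, Gamma_vuv = -0.396694, Gamma_vvv = 0.000000
  tau = 0.375000: gamma = (-0.046875, -0.875000), gamma' = (-0.250000, -1.000000); Gamma_uuu = 0.000000, Gamma_uuv = 0.000000, Gamma_uvv = 0.783654, Gamma_vuu = 0.000000, Gamma_vuv = -0.392638, Gamma_vvv = 0.000000
  tau = 0.500000: gamma = (-0.083333, -1.000000), gamma' = (-0.333333, -1.000000); Gamma_uuu = 0.000000, Gamma_uuv = 0.000000, Gamma_uvv = 0.794872, Gamma_vuu = 0.000000, Gamma_vuv = -0.387097, Gamma_vvv = 0.000000
  tau = 0.625000: gamma = (-0.130208, -1.125000), gamma' = (-0.416667, -1.000000); Gamma_uuu = 0.000000, Gamma_uuv = 0.000000, Gamma_uvv = 0.809295, Gamma_vuu = 0.000000, Gamma_vuv = -0.380198, Gamma_vvv = 0.000000
  tau = 0.750000: gamma = (-0.187500, -1.250000), gamma' = (-0.500000, -1.000000); Gamma_uuu = 0.000000, Gamma_uuv = 0.000000, Gamma_uvv = 0.826923, Gamma_vuu = 0.000000, Gamma_vuv = -0.372093, Gamma_vvv = 0.000000
  tau = 0.875000: gamma = (-0.255208, -1.375000), gamma' = (-0.583333, -1.000000); Gamma_uuu = 0.000000, Gamma_uuv = 0.000000, Gamma_uvv = 0.847756, Gamma_vuu = 0.000000, Gamma_vuv = -0.362949, Gamma_vvv = 0.000000
  tau = 1.000000: gamma = (-0.333333, -1.500000), gamma' = (-0.666667, -1.000000); Gamma_uuu = 0.000000, Gamma_uuv = 0.000000, Gamma_uvv = 0.871795, Gamma_vuu = 0.000000, Gamma_vuv = -0.352941, Gamma_vvv = 0.000000
step 0: V^u = 2.0000, V^v = 1.5000
step 1: k1 = (1.153846, -0.800000), k2 = (1.079167, -0.902479), k3 = (1.069292, -0.898326), k4 = (0.989267, -0.983759); V <- V + (h/6)(k1 + 2k2 + 2k3 + k4): V^u = 2.2683, V^v = 1.2756
step 2: k1 = (0.989415, -0.984173), k2 = (0.903230, -1.052332), k3 = (0.896553, -1.047266), k4 = (0.805836, -1.095640); V <- V + (h/6)(k1 + 2k2 + 2k3 + k4): V^u = 2.4931, V^v = 1.0140
step 3: k1 = (0.805987, -1.095915), k2 = (0.709747, -1.125113), k3 = (0.706794, -1.119961), k4 = (0.606957, -1.129977); V <- V + (h/6)(k1 + 2k2 + 2k3 + k4): V^u = 2.6700, V^v = 0.7341
step 4: k1 = (0.607085, -1.130088), k2 = (0.502625, -1.122156), k3 = (0.503465, -1.117627), k4 = (0.396442, -1.093787); V <- V + (h/6)(k1 + 2k2 + 2k3 + k4): V^u = 2.7957, V^v = 0.4548

Answer: V^u = 2.7957, V^v = 0.4548


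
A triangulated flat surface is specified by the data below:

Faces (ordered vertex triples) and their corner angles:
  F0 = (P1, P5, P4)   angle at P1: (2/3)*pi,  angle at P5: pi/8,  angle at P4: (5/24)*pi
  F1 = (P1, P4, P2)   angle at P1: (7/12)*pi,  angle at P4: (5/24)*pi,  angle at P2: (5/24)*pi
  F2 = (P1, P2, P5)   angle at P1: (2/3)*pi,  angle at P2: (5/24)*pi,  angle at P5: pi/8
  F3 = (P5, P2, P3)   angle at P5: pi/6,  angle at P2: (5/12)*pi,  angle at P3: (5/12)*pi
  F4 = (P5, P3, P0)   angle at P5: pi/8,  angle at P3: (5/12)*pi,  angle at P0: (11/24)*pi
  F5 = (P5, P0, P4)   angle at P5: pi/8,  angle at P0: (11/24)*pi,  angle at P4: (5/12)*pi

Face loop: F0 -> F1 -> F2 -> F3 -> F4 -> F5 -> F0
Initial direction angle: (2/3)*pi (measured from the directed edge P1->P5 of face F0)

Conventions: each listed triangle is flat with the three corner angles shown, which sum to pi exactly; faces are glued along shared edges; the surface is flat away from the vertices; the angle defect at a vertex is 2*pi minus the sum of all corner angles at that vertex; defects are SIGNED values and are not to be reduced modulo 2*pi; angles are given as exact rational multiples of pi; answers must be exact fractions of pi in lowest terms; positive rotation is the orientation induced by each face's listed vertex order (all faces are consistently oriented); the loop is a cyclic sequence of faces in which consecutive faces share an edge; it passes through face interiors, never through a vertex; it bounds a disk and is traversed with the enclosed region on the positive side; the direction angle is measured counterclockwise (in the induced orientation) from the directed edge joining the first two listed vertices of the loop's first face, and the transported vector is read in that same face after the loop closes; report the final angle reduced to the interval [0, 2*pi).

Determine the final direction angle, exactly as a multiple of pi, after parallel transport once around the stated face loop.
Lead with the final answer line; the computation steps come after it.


Answer: final direction angle = pi/12

enclosed vertex P1: corner angles sum to (23/12)*pi, defect = 2*pi - (23/12)*pi = pi/12
enclosed vertex P5: corner angles sum to (2/3)*pi, defect = 2*pi - (2/3)*pi = (4/3)*pi
the rotation equals the total enclosed defect, so the final angle is initial + defects (mod 2*pi)
final angle = (2/3)*pi + (17/12)*pi = pi/12 (mod 2*pi)


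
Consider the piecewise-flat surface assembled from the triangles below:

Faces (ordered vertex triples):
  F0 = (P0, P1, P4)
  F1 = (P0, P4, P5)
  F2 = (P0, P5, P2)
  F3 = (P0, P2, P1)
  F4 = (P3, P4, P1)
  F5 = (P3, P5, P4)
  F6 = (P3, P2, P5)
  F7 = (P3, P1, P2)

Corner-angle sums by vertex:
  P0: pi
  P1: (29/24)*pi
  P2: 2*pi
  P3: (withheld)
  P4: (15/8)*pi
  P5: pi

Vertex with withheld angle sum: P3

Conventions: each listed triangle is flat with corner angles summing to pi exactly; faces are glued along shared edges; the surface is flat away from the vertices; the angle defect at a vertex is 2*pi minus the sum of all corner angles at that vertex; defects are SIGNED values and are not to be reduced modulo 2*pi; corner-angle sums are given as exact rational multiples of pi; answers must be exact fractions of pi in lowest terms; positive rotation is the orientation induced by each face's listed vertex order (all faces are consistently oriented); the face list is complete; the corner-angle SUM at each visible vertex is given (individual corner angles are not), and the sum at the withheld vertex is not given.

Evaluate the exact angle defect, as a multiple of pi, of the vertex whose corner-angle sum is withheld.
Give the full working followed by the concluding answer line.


V = 6, E = 12, F = 8; chi = V - E + F = 2
Gauss-Bonnet: total defect = 2*pi*chi = 4*pi; visible defects sum to (35/12)*pi

Answer: defect(P3) = (13/12)*pi


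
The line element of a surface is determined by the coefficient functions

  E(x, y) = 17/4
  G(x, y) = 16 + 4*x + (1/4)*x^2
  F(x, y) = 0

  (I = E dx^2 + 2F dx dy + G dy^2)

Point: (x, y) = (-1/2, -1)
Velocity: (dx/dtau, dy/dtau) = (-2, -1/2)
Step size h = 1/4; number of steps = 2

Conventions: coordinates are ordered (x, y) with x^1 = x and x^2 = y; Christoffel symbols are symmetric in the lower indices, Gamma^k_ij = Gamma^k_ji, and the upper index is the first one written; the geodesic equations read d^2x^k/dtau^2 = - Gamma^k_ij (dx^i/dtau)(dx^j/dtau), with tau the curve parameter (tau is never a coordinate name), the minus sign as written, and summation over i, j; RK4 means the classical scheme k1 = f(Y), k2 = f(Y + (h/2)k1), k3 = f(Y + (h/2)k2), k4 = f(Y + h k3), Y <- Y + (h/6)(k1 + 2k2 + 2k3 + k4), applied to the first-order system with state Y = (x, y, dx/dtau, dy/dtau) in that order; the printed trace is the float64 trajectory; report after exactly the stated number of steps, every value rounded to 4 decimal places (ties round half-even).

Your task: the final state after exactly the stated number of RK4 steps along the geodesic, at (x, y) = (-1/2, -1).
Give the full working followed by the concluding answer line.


f(Y) = (dx/dtau, dy/dtau, -Gamma^x_ij Y'^i Y'^j, -Gamma^y_ij Y'^i Y'^j) with the Gammas evaluated at the stage position; h = 0.250000; intermediate values shown to 6 dp
step 0: x = -0.5000, y = -1.0000, dx/dtau = -2.0000, dy/dtau = -0.5000
step 1:
  k1: at (x, y) = (-0.500000, -1.000000), (dx/dtau, dy/dtau) = (-2.000000, -0.500000); Gamma_xxx = 0.000000, Gamma_xxy = 0.000000, Gamma_xyy = -0.441176, Gamma_yxx = 0.000000, Gamma_yxy = 0.133333, Gamma_yyy = 0.000000; k1 = (-2.000000, -0.500000, 0.110294, -0.266667)
  k2: at (x, y) = (-0.750000, -1.062500), (dx/dtau, dy/dtau) = (-1.986213, -0.533333); Gamma_xxx = 0.000000, Gamma_xxy = 0.000000, Gamma_xyy = -0.426471, Gamma_yxx = 0.000000, Gamma_yxy = 0.137931, Gamma_yyy = 0.000000; k2 = (-1.986213, -0.533333, 0.121307, -0.292224)
  k3: at (x, y) = (-0.748277, -1.066667), (dx/dtau, dy/dtau) = (-1.984837, -0.536528); Gamma_xxx = 0.000000, Gamma_xxy = 0.000000, Gamma_xyy = -0.426572, Gamma_yxx = 0.000000, Gamma_yxy = 0.137898, Gamma_yyy = 0.000000; k3 = (-1.984837, -0.536528, 0.122794, -0.293701)
  k4: at (x, y) = (-0.996209, -1.134132), (dx/dtau, dy/dtau) = (-1.969301, -0.573425); Gamma_xxx = 0.000000, Gamma_xxy = 0.000000, Gamma_xyy = -0.411988, Gamma_yxx = 0.000000, Gamma_yxy = 0.142780, Gamma_yyy = 0.000000; k4 = (-1.969301, -0.573425, 0.135468, -0.322467)
  Y <- Y + (h/6)(k1 + 2k2 + 2k3 + k4): x = -0.9963, y = -1.1339, dx/dtau = -1.9694, dy/dtau = -0.5734
step 2:
  k1: at (x, y) = (-0.996308, -1.133881), (dx/dtau, dy/dtau) = (-1.969418, -0.573374); Gamma_xxx = 0.000000, Gamma_xxy = 0.000000, Gamma_xyy = -0.411982, Gamma_yxx = 0.000000, Gamma_yxy = 0.142782, Gamma_yyy = 0.000000; k1 = (-1.969418, -0.573374, 0.135442, -0.322463)
  k2: at (x, y) = (-1.242486, -1.205553), (dx/dtau, dy/dtau) = (-1.952488, -0.613682); Gamma_xxx = 0.000000, Gamma_xxy = 0.000000, Gamma_xyy = -0.397501, Gamma_yxx = 0.000000, Gamma_yxy = 0.147983, Gamma_yyy = 0.000000; k2 = (-1.952488, -0.613682, 0.149701, -0.354630)
  k3: at (x, y) = (-1.240369, -1.210591), (dx/dtau, dy/dtau) = (-1.950705, -0.617703); Gamma_xxx = 0.000000, Gamma_xxy = 0.000000, Gamma_xyy = -0.397625, Gamma_yxx = 0.000000, Gamma_yxy = 0.147937, Gamma_yyy = 0.000000; k3 = (-1.950705, -0.617703, 0.151717, -0.356516)
  k4: at (x, y) = (-1.483985, -1.288307), (dx/dtau, dy/dtau) = (-1.931489, -0.662503); Gamma_xxx = 0.000000, Gamma_xxy = 0.000000, Gamma_xyy = -0.383295, Gamma_yxx = 0.000000, Gamma_yxy = 0.153468, Gamma_yyy = 0.000000; k4 = (-1.931489, -0.662503, 0.168232, -0.392761)
  Y <- Y + (h/6)(k1 + 2k2 + 2k3 + k4): x = -1.4841, y = -1.2880, dx/dtau = -1.9316, dy/dtau = -0.6624

Answer: x = -1.4841, y = -1.2880, dx/dtau = -1.9316, dy/dtau = -0.6624


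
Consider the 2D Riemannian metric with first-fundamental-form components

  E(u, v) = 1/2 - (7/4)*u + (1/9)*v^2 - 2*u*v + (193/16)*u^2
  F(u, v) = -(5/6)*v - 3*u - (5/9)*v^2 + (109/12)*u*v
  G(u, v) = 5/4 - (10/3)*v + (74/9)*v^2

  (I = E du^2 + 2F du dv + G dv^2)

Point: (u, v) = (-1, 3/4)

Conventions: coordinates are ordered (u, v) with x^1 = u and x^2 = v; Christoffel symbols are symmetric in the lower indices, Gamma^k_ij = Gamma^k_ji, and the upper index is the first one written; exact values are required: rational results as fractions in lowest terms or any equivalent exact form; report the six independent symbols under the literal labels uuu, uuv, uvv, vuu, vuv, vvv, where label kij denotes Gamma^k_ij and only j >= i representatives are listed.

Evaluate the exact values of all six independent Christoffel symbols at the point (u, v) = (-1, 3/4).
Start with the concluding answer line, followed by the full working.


Answer: Gamma_uuu = -12761/11910, Gamma_uuv = 234/1985, Gamma_uvv = -954/1985, Gamma_vuu = -8329/11910, Gamma_vuv = 988/5955, Gamma_vvv = 1304/1985

E = 127/8, F = -19/4, G = 27/8 at the point
E_u = -219/8, E_v = 13/6, F_u = 61/16, F_v = -43/4, G_u = 0, G_v = 9
EG - F^2 = 1985/64;  g^inv = (64/1985) * [[27/8, 19/4], [19/4, 127/8]]
first-kind symbols [ij,l] = (1/2)(d_i g_jl + d_j g_il - d_l g_ij): [uu,u] = E_u/2 = -219/16, [uu,v] = F_u - E_v/2 = 131/48, [uv,u] = E_v/2 = 13/12, [uv,v] = G_u/2 = 0, [vv,u] = F_v - G_u/2 = -43/4, [vv,v] = G_v/2 = 9/2
Gamma^u_ij = (G*[ij,u] - F*[ij,v])/(EG - F^2), Gamma^v_ij = (E*[ij,v] - F*[ij,u])/(EG - F^2)
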